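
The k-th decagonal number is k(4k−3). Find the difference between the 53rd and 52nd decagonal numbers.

Consecutive decagonal numbers differ by 8n − 7: here 8·53 − 7 = 417.

417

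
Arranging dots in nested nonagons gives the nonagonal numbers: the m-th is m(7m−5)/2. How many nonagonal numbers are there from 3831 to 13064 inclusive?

The n-th nonagonal number is n(7n−5)/2.
Smallest index with value ≥ 3831: n = 34 (giving 3961).
Largest index with value ≤ 13064: n = 61 (giving 12871).
Indices 34 through 61: 28 terms.

28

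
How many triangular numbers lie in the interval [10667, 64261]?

The n-th triangular number is n(n+1)/2.
Smallest index with value ≥ 10667: n = 146 (giving 10731).
Largest index with value ≤ 64261: n = 358 (giving 64261).
Indices 146 through 358: 213 terms.

213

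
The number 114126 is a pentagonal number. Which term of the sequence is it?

276

Set n(3n−1)/2 = 114126, giving 3n² − n − 228252 = 0.
So n = (1 + 1655) / 6 = 1656/6 = 276.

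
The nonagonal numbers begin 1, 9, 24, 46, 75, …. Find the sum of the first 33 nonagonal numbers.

Σ i(7i−5)/2 = (7Σi² − 5Σi) / 2 over i = 1..33.
Σi = 561 and Σi² = 12529.
(7·12529 − 5·561) / 2 = 84898/2 = 42449.

42449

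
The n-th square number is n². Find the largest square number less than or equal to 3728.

Solve n² ≤ 3728 for integer n.
n = 61 gives 3721 ≤ 3728, while n = 62 gives 3844 > 3728; so the answer is 3721.

3721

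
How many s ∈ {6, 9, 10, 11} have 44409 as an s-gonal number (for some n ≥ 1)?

1

s = 6: P(6, 149) = 44253 and P(6, 150) = 44850; 44409 is not s-gonal.
s = 9: P(9, 113) = 44409. ✓
s = 10: P(10, 105) = 43785 and P(10, 106) = 44626; 44409 is not s-gonal.
s = 11: P(11, 99) = 43758 and P(11, 100) = 44650; 44409 is not s-gonal.
Hits: s ∈ {9} → 1.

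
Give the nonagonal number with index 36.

The 36th nonagonal number is n(7n−5)/2 with n = 36.
36·(7·36 − 5)/2 = 36·247/2 = 4446.

4446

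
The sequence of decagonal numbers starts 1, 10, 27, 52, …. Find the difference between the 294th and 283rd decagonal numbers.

25355

294·(4·294 − 3) = 344862 and 283·(4·283 − 3) = 319507.
Difference: 344862 − 319507 = 25355.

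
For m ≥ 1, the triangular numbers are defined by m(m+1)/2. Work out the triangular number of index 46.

46·47/2 = 2162/2 = 1081.

1081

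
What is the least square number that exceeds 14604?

14641

Solve n² > 14604 for integer n.
The largest n with value ≤ 14604 is 120 (since 14400 ≤ 14604 < 14641), so the first above is n = 121, value 14641.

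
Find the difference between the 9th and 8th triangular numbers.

9

Consecutive triangular numbers differ by n: T_{9} − T_{8} = 9.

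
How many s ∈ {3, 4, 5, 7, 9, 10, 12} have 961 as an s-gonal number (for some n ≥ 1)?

1

s = 3: P(3, 43) = 946 and P(3, 44) = 990; 961 is not s-gonal.
s = 4: P(4, 31) = 961. ✓
s = 5: P(5, 25) = 925 and P(5, 26) = 1001; 961 is not s-gonal.
s = 7: P(7, 19) = 874 and P(7, 20) = 970; 961 is not s-gonal.
s = 9: P(9, 16) = 856 and P(9, 17) = 969; 961 is not s-gonal.
s = 10: P(10, 15) = 855 and P(10, 16) = 976; 961 is not s-gonal.
s = 12: P(12, 14) = 924 and P(12, 15) = 1065; 961 is not s-gonal.
Hits: s ∈ {4} → 1.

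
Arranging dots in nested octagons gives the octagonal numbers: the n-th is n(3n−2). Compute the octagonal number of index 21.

1281

The 21st octagonal number is n(3n−2) with n = 21.
21·(3·21 − 2) = 21·61 = 1281.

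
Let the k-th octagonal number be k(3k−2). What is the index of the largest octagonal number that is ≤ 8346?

53

Solve n(3n−2) ≤ 8346 for integer n.
n = 53 gives 8321 ≤ 8346, while n = 54 gives 8640 > 8346; so the answer is index 53.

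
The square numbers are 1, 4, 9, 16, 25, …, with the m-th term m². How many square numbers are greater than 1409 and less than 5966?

The n-th square number is n².
Smallest index with value > 1409: n = 38 (giving 1444).
Largest index with value < 5966: n = 77 (giving 5929).
Indices 38 through 77: 40 terms.

40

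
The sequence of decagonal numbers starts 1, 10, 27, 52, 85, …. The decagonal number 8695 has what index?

47

Set n(4n−3) = 8695, giving 4n² − 3n − 8695 = 0.
So n = (3 + 373) / 8 = 376/8 = 47.
Check: 47·(4·47 − 3) = 8695. ✓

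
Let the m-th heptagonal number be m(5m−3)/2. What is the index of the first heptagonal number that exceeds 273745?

332

Solve n(5n−3)/2 > 273745 for integer n.
The largest n with value ≤ 273745 is 331 (since 273406 ≤ 273745 < 275062), so the first above is n = 332, value 275062.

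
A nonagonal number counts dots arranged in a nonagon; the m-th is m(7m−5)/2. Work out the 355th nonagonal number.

440200

355·(7·355 − 5)/2 = 355·2480/2 = 355·1240 = 440200.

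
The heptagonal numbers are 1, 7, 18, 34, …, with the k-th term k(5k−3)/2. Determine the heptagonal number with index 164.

164·(5·164 − 3)/2 = 164·817/2 = 66994.

66994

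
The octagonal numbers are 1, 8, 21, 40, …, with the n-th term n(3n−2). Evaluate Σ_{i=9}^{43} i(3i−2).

Σ i(3i−2) = 3Σi² − 2Σi over i = 9..43.
Σi = 946 − 36 = 910 and Σi² = 27434 − 204 = 27230.
3·27230 − 2·910 = 79870.

79870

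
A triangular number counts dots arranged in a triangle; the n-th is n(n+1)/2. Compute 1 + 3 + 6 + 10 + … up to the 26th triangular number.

3276

Σ i(i+1)/2 = (Σi² + Σi) / 2 over i = 1..26.
Σi = 351 and Σi² = 6201.
(1·6201 + 1·351) / 2 = 6552/2 = 3276.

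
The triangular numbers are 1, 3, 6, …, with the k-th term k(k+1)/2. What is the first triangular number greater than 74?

Solve n(n+1)/2 > 74 for integer n.
The largest n with value ≤ 74 is 11 (since 66 ≤ 74 < 78), so the first above is n = 12, value 78.

78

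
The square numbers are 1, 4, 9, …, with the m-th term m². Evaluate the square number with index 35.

1225

The 35th square number is n² with n = 35.
35² = 1225.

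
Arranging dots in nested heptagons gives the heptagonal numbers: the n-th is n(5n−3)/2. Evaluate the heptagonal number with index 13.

403

13·(5·13 − 3)/2 = 13·62/2 = 13·31 = 403.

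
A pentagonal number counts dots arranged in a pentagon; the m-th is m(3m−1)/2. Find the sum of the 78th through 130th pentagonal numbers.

875719

Σ i(3i−1)/2 = (3Σi² − Σi) / 2 over i = 78..130.
Σi = 8515 − 3003 = 5512 and Σi² = 740805 − 155155 = 585650.
(3·585650 − 1·5512) / 2 = 1751438/2 = 875719.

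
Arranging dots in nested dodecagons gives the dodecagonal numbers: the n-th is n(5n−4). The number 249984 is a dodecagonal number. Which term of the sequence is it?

Set n(5n−4) = 249984, giving 5n² − 4n − 249984 = 0.
The discriminant is 16 + 20·249984 = 4999696, and √4999696 = 2236.
So n = (4 + 2236) / 10 = 2240/10 = 224.

224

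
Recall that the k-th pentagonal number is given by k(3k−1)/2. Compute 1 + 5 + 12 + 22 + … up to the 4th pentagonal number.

Σ i(3i−1)/2 = (3Σi² − Σi) / 2 over i = 1..4.
Σi = 10 and Σi² = 30.
(3·30 − 1·10) / 2 = 80/2 = 40.

40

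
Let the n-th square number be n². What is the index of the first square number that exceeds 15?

4

Solve n² > 15 for integer n.
The largest n with value ≤ 15 is 3 (since 9 ≤ 15 < 16), so the first above is n = 4, value 16.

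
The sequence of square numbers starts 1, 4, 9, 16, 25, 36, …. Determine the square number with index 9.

81

The 9th square number is n² with n = 9.
9² = 81.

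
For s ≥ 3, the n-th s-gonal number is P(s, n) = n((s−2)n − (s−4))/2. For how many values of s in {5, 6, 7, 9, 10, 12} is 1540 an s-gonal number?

s = 5: P(5, 32) = 1520 and P(5, 33) = 1617; 1540 is not s-gonal.
s = 6: P(6, 28) = 1540. ✓
s = 7: P(7, 25) = 1525 and P(7, 26) = 1651; 1540 is not s-gonal.
s = 9: P(9, 21) = 1491 and P(9, 22) = 1639; 1540 is not s-gonal.
s = 10: P(10, 20) = 1540. ✓
s = 12: P(12, 17) = 1377 and P(12, 18) = 1548; 1540 is not s-gonal.
Hits: s ∈ {6, 10} → 2.

2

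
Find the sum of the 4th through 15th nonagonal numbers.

4006

Σ i(7i−5)/2 = (7Σi² − 5Σi) / 2 over i = 4..15.
Σi = 120 − 6 = 114 and Σi² = 1240 − 14 = 1226.
(7·1226 − 5·114) / 2 = 8012/2 = 4006.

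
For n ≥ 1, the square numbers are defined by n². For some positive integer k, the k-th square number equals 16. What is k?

4

We need n² = 16, so n = √16 = 4.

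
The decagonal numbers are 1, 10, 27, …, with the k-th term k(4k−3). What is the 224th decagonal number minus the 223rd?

1785

Consecutive decagonal numbers differ by 8n − 7: here 8·224 − 7 = 1785.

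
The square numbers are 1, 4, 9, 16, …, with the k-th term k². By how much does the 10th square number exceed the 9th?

n² − (n−1)² = 2n − 1, so 10² − 9² = 2·10 − 1 = 19.

19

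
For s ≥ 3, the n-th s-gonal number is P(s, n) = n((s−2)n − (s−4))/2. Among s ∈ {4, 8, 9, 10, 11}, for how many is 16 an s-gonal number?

1

s = 4: P(4, 4) = 16. ✓
s = 8: P(8, 2) = 8 and P(8, 3) = 21; 16 is not s-gonal.
s = 9: P(9, 2) = 9 and P(9, 3) = 24; 16 is not s-gonal.
s = 10: P(10, 2) = 10 and P(10, 3) = 27; 16 is not s-gonal.
s = 11: P(11, 2) = 11 and P(11, 3) = 30; 16 is not s-gonal.
Hits: s ∈ {4} → 1.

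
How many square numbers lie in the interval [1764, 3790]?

The n-th square number is n².
Smallest index with value ≥ 1764: n = 42 (giving 1764).
Largest index with value ≤ 3790: n = 61 (giving 3721).
Indices 42 through 61: 20 terms.

20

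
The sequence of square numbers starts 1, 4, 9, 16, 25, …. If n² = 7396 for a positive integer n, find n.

86

We need n² = 7396, so n = √7396 = 86.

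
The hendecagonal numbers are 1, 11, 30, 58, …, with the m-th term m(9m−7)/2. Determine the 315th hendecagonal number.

The 315th hendecagonal number is n(9n−7)/2 with n = 315.
315·(9·315 − 7)/2 = 315·2828/2 = 315·1414 = 445410.

445410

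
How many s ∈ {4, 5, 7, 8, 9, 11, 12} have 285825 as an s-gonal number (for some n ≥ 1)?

s = 4: P(4, 534) = 285156 and P(4, 535) = 286225; 285825 is not s-gonal.
s = 5: P(5, 436) = 284926 and P(5, 437) = 286235; 285825 is not s-gonal.
s = 7: P(7, 338) = 285103 and P(7, 339) = 286794; 285825 is not s-gonal.
s = 8: P(8, 309) = 285825. ✓
s = 9: P(9, 286) = 285571 and P(9, 287) = 287574; 285825 is not s-gonal.
s = 11: P(11, 252) = 284886 and P(11, 253) = 287155; 285825 is not s-gonal.
s = 12: P(12, 239) = 284649 and P(12, 240) = 287040; 285825 is not s-gonal.
Hits: s ∈ {8} → 1.

1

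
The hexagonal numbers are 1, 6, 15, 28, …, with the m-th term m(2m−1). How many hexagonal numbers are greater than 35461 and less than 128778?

120

The n-th hexagonal number is n(2n−1).
Smallest index with value > 35461: n = 134 (giving 35778).
Largest index with value < 128778: n = 253 (giving 127765).
Indices 134 through 253: 120 terms.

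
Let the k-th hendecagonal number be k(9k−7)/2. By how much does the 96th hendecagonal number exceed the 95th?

856

Consecutive hendecagonal numbers differ by 9n − 8: here 9·96 − 8 = 856.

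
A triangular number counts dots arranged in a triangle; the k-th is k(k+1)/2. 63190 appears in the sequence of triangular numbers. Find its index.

Set n(n+1)/2 = 63190, giving n² + n − 126380 = 0.
The discriminant is 1 + 8·63190 = 505521, and √505521 = 711.
So n = (-1 + 711) / 2 = 710/2 = 355.

355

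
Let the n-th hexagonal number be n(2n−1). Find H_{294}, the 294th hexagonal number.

172578

The 294th hexagonal number is n(2n−1) with n = 294.
294·(2·294 − 1) = 294·587 = 172578.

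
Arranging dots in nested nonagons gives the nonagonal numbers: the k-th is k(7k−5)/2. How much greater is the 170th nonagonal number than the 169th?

Consecutive nonagonal numbers differ by 7n − 6: here 7·170 − 6 = 1184.

1184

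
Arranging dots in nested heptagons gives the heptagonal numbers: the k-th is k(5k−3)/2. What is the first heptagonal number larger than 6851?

6943

Solve n(5n−3)/2 > 6851 for integer n.
The largest n with value ≤ 6851 is 52 (since 6682 ≤ 6851 < 6943), so the first above is n = 53, value 6943.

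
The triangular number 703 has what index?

37

Set n(n+1)/2 = 703, giving n² + n − 1406 = 0.
The discriminant is 1 + 8·703 = 5625, and √5625 = 75.
So n = (-1 + 75) / 2 = 74/2 = 37.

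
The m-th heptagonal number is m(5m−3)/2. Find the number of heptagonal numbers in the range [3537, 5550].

10

The n-th heptagonal number is n(5n−3)/2.
Smallest index with value ≥ 3537: n = 38 (giving 3553).
Largest index with value ≤ 5550: n = 47 (giving 5452).
Indices 38 through 47: 10 terms.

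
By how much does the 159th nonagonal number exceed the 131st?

28350

159·(7·159 − 5)/2 = 88086 and 131·(7·131 − 5)/2 = 59736.
Difference: 88086 − 59736 = 28350.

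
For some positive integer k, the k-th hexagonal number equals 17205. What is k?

93

Set n(2n−1) = 17205, giving 2n² − n − 17205 = 0.
The discriminant is 1 + 8·17205 = 137641, and √137641 = 371.
So n = (1 + 371) / 4 = 372/4 = 93.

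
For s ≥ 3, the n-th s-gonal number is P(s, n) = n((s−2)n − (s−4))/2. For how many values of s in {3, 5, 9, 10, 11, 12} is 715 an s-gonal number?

s = 3: P(3, 37) = 703 and P(3, 38) = 741; 715 is not s-gonal.
s = 5: P(5, 22) = 715. ✓
s = 9: P(9, 14) = 651 and P(9, 15) = 750; 715 is not s-gonal.
s = 10: P(10, 13) = 637 and P(10, 14) = 742; 715 is not s-gonal.
s = 11: P(11, 13) = 715. ✓
s = 12: P(12, 12) = 672 and P(12, 13) = 793; 715 is not s-gonal.
Hits: s ∈ {5, 11} → 2.

2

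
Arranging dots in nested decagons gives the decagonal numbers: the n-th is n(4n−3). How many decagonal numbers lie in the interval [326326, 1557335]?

The n-th decagonal number is n(4n−3).
Smallest index with value ≥ 326326: n = 286 (giving 326326).
Largest index with value ≤ 1557335: n = 624 (giving 1555632).
Indices 286 through 624: 339 terms.

339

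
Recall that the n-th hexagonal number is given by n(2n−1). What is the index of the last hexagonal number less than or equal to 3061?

Solve n(2n−1) ≤ 3061 for integer n.
n = 39 gives 3003 ≤ 3061, while n = 40 gives 3160 > 3061; so the answer is index 39.

39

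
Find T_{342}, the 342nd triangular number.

58653

342·343/2 = 117306/2 = 58653.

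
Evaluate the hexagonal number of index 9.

The 9th hexagonal number is n(2n−1) with n = 9.
9·(2·9 − 1) = 9·17 = 153.

153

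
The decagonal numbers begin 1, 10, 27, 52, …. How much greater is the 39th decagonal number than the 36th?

891

39·(4·39 − 3) = 5967 and 36·(4·36 − 3) = 5076.
Difference: 5967 − 5076 = 891.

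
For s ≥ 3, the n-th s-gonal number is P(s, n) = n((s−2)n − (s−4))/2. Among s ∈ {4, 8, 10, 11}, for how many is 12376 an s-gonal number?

1

s = 4: P(4, 111) = 12321 and P(4, 112) = 12544; 12376 is not s-gonal.
s = 8: P(8, 64) = 12160 and P(8, 65) = 12545; 12376 is not s-gonal.
s = 10: P(10, 56) = 12376. ✓
s = 11: P(11, 52) = 11986 and P(11, 53) = 12455; 12376 is not s-gonal.
Hits: s ∈ {10} → 1.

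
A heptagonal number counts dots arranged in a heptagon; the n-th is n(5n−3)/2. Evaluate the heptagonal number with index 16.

The 16th heptagonal number is n(5n−3)/2 with n = 16.
16·(5·16 − 3)/2 = 16·77/2 = 616.

616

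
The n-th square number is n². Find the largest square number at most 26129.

Solve n² ≤ 26129 for integer n.
n = 161 gives 25921 ≤ 26129, while n = 162 gives 26244 > 26129; so the answer is 25921.

25921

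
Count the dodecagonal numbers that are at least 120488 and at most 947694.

280

The n-th dodecagonal number is n(5n−4).
Smallest index with value ≥ 120488: n = 156 (giving 121056).
Largest index with value ≤ 947694: n = 435 (giving 944385).
Indices 156 through 435: 280 terms.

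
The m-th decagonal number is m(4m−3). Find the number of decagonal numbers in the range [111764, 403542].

The n-th decagonal number is n(4n−3).
Smallest index with value ≥ 111764: n = 168 (giving 112392).
Largest index with value ≤ 403542: n = 318 (giving 403542).
Indices 168 through 318: 151 terms.

151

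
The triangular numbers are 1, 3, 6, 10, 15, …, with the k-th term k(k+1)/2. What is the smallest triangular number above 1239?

1275

Solve n(n+1)/2 > 1239 for integer n.
The largest n with value ≤ 1239 is 49 (since 1225 ≤ 1239 < 1275), so the first above is n = 50, value 1275.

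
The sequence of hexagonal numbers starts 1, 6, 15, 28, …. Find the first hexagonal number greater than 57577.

57630

Solve n(2n−1) > 57577 for integer n.
The largest n with value ≤ 57577 is 169 (since 56953 ≤ 57577 < 57630), so the first above is n = 170, value 57630.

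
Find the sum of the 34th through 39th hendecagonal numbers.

Σ i(9i−7)/2 = (9Σi² − 7Σi) / 2 over i = 34..39.
Σi = 780 − 561 = 219 and Σi² = 20540 − 12529 = 8011.
(9·8011 − 7·219) / 2 = 70566/2 = 35283.

35283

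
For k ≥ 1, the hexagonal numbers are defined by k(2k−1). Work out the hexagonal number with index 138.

138·(2·138 − 1) = 138·275 = 37950.

37950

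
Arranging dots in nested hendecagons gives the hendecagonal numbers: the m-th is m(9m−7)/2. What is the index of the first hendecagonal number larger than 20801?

69

Solve n(9n−7)/2 > 20801 for integer n.
The largest n with value ≤ 20801 is 68 (since 20570 ≤ 20801 < 21183), so the first above is n = 69, value 21183.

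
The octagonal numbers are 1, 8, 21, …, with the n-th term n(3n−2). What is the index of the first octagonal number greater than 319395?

Solve n(3n−2) > 319395 for integer n.
The largest n with value ≤ 319395 is 326 (since 318176 ≤ 319395 < 320133), so the first above is n = 327, value 320133.

327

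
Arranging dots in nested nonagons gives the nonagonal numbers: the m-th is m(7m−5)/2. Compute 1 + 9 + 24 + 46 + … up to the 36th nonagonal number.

55056

Σ i(7i−5)/2 = (7Σi² − 5Σi) / 2 over i = 1..36.
Σi = 666 and Σi² = 16206.
(7·16206 − 5·666) / 2 = 110112/2 = 55056.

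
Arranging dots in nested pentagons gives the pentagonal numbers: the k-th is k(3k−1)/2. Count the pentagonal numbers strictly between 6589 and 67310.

The n-th pentagonal number is n(3n−1)/2.
Smallest index with value > 6589: n = 67 (giving 6700).
Largest index with value < 67310: n = 211 (giving 66676).
Indices 67 through 211: 145 terms.

145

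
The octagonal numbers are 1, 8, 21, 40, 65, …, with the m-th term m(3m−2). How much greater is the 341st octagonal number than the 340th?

2041

Consecutive octagonal numbers differ by 6n − 5: here 6·341 − 5 = 2041.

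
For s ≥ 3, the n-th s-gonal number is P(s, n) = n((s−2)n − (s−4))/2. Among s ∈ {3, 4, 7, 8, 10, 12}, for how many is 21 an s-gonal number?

2

s = 3: P(3, 6) = 21. ✓
s = 4: P(4, 4) = 16 and P(4, 5) = 25; 21 is not s-gonal.
s = 7: P(7, 3) = 18 and P(7, 4) = 34; 21 is not s-gonal.
s = 8: P(8, 3) = 21. ✓
s = 10: P(10, 2) = 10 and P(10, 3) = 27; 21 is not s-gonal.
s = 12: P(12, 2) = 12 and P(12, 3) = 33; 21 is not s-gonal.
Hits: s ∈ {3, 8} → 2.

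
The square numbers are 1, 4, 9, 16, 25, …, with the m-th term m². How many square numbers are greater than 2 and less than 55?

6

The n-th square number is n².
Smallest index with value > 2: n = 2 (giving 4).
Largest index with value < 55: n = 7 (giving 49).
Indices 2 through 7: 6 terms.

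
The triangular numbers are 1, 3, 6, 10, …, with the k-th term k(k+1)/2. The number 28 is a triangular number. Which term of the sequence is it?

7

Set n(n+1)/2 = 28, giving n² + n − 56 = 0.
The discriminant is 1 + 8·28 = 225, and √225 = 15.
So n = (-1 + 15) / 2 = 14/2 = 7.
Check: 7·8/2 = 28. ✓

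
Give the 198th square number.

198² = 39204.

39204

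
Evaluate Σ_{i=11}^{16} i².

Σ_{i=11}^{16} i² = 1496 − 385 = 1111.

1111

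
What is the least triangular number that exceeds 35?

36

Solve n(n+1)/2 > 35 for integer n.
The largest n with value ≤ 35 is 7 (since 28 ≤ 35 < 36), so the first above is n = 8, value 36.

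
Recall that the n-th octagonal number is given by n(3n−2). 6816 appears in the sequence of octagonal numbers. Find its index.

Set n(3n−2) = 6816, giving 3n² − 2n − 6816 = 0.
The discriminant is 4 + 12·6816 = 81796, and √81796 = 286.
So n = (2 + 286) / 6 = 288/6 = 48.

48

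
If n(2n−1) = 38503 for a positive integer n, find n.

139

Set n(2n−1) = 38503, giving 2n² − n − 38503 = 0.
The discriminant is 1 + 8·38503 = 308025, and √308025 = 555.
So n = (1 + 555) / 4 = 556/4 = 139.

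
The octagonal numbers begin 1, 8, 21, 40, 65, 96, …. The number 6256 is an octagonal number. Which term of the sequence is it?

Set n(3n−2) = 6256, giving 3n² − 2n − 6256 = 0.
So n = (2 + 274) / 6 = 276/6 = 46.

46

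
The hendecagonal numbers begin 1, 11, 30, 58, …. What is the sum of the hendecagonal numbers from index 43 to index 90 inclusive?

Σ i(9i−7)/2 = (9Σi² − 7Σi) / 2 over i = 43..90.
Σi = 4095 − 903 = 3192 and Σi² = 247065 − 25585 = 221480.
(9·221480 − 7·3192) / 2 = 1970976/2 = 985488.

985488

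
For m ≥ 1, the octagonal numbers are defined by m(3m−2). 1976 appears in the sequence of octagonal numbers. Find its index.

Set n(3n−2) = 1976, giving 3n² − 2n − 1976 = 0.
The discriminant is 4 + 12·1976 = 23716, and √23716 = 154.
So n = (2 + 154) / 6 = 156/6 = 26.
Check: 26·(3·26 − 2) = 1976. ✓

26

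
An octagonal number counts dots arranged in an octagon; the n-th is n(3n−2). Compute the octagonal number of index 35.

The 35th octagonal number is n(3n−2) with n = 35.
35·(3·35 − 2) = 35·103 = 3605.

3605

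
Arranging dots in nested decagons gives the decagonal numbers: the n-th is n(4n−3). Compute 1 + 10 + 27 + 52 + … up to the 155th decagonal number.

Σ i(4i−3) = 4Σi² − 3Σi over i = 1..155.
Σi = 12090 and Σi² = 1253330.
4·1253330 − 3·12090 = 4977050.

4977050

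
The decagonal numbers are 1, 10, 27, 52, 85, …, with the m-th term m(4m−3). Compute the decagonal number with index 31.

3751

The 31st decagonal number is n(4n−3) with n = 31.
31·(4·31 − 3) = 31·121 = 3751.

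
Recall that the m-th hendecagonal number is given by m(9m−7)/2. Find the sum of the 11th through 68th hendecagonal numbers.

472352

Σ i(9i−7)/2 = (9Σi² − 7Σi) / 2 over i = 11..68.
Σi = 2346 − 55 = 2291 and Σi² = 107134 − 385 = 106749.
(9·106749 − 7·2291) / 2 = 944704/2 = 472352.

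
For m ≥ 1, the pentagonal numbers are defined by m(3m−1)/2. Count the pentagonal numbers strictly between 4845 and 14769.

The n-th pentagonal number is n(3n−1)/2.
Smallest index with value > 4845: n = 58 (giving 5017).
Largest index with value < 14769: n = 99 (giving 14652).
Indices 58 through 99: 42 terms.

42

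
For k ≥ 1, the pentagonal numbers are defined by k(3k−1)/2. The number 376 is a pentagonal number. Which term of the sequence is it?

Set n(3n−1)/2 = 376, giving 3n² − n − 752 = 0.
The discriminant is 1 + 24·376 = 9025, and √9025 = 95.
So n = (1 + 95) / 6 = 96/6 = 16.
Check: 16·(3·16 − 1)/2 = 376. ✓

16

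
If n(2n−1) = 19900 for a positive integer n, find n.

100

Set n(2n−1) = 19900, giving 2n² − n − 19900 = 0.
The discriminant is 1 + 8·19900 = 159201, and √159201 = 399.
So n = (1 + 399) / 4 = 400/4 = 100.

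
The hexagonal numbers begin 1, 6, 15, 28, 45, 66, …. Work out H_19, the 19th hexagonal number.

19·(2·19 − 1) = 19·37 = 703.

703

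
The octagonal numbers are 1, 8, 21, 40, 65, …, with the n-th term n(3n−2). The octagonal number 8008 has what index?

52

Set n(3n−2) = 8008, giving 3n² − 2n − 8008 = 0.
So n = (2 + 310) / 6 = 312/6 = 52.
Check: 52·(3·52 − 2) = 8008. ✓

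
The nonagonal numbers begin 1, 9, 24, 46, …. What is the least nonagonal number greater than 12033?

Solve n(7n−5)/2 > 12033 for integer n.
The largest n with value ≤ 12033 is 58 (since 11629 ≤ 12033 < 12036), so the first above is n = 59, value 12036.

12036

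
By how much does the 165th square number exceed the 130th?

10325

165² = 27225 and 130² = 16900.
Difference: 27225 − 16900 = 10325.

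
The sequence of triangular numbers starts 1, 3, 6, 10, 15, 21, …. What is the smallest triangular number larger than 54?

55

Solve n(n+1)/2 > 54 for integer n.
The largest n with value ≤ 54 is 9 (since 45 ≤ 54 < 55), so the first above is n = 10, value 55.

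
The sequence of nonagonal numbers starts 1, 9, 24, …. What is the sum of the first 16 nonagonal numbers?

Σ i(7i−5)/2 = (7Σi² − 5Σi) / 2 over i = 1..16.
Σi = 136 and Σi² = 1496.
(7·1496 − 5·136) / 2 = 9792/2 = 4896.

4896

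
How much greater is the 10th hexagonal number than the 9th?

37

Consecutive hexagonal numbers differ by 4n − 3: here 4·10 − 3 = 37.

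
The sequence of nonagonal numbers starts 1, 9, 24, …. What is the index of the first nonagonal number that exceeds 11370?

Solve n(7n−5)/2 > 11370 for integer n.
The largest n with value ≤ 11370 is 57 (since 11229 ≤ 11370 < 11629), so the first above is n = 58, value 11629.

58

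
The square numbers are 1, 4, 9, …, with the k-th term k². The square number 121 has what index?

11

We need n² = 121, so n = √121 = 11.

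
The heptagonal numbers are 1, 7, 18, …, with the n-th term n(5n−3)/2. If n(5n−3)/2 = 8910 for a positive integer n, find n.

Set n(5n−3)/2 = 8910, giving 5n² − 3n − 17820 = 0.
The discriminant is 9 + 40·8910 = 356409, and √356409 = 597.
So n = (3 + 597) / 10 = 600/10 = 60.
Check: 60·(5·60 − 3)/2 = 8910. ✓

60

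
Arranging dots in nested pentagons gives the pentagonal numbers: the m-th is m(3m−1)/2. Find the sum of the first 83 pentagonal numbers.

Σ i(3i−1)/2 = (3Σi² − Σi) / 2 over i = 1..83.
Σi = 3486 and Σi² = 194054.
(3·194054 − 1·3486) / 2 = 578676/2 = 289338.

289338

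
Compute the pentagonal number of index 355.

355·(3·355 − 1)/2 = 355·1064/2 = 355·532 = 188860.

188860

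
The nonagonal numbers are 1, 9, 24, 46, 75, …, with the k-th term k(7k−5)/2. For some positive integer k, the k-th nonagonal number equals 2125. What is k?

25

Set n(7n−5)/2 = 2125, giving 7n² − 5n − 4250 = 0.
The discriminant is 25 + 56·2125 = 119025, and √119025 = 345.
So n = (5 + 345) / 14 = 350/14 = 25.
Check: 25·(7·25 − 5)/2 = 2125. ✓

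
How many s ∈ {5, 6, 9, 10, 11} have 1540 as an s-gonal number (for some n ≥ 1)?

s = 5: P(5, 32) = 1520 and P(5, 33) = 1617; 1540 is not s-gonal.
s = 6: P(6, 28) = 1540. ✓
s = 9: P(9, 21) = 1491 and P(9, 22) = 1639; 1540 is not s-gonal.
s = 10: P(10, 20) = 1540. ✓
s = 11: P(11, 18) = 1395 and P(11, 19) = 1558; 1540 is not s-gonal.
Hits: s ∈ {6, 10} → 2.

2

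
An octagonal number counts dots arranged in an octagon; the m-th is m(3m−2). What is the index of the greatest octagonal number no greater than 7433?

50

Solve n(3n−2) ≤ 7433 for integer n.
n = 50 gives 7400 ≤ 7433, while n = 51 gives 7701 > 7433; so the answer is index 50.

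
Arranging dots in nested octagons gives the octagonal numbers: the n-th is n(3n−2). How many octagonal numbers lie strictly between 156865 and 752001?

The n-th octagonal number is n(3n−2).
Smallest index with value > 156865: n = 230 (giving 158240).
Largest index with value < 752001: n = 500 (giving 749000).
Indices 230 through 500: 271 terms.

271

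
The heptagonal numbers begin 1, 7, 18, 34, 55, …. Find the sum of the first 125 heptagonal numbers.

1635375

Σ i(5i−3)/2 = (5Σi² − 3Σi) / 2 over i = 1..125.
Σi = 7875 and Σi² = 658875.
(5·658875 − 3·7875) / 2 = 3270750/2 = 1635375.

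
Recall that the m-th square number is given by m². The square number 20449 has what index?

143

We need n² = 20449, so n = √20449 = 143.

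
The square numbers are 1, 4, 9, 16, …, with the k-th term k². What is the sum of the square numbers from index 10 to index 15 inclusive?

955

Σ_{i=10}^{15} i² = 1240 − 285 = 955.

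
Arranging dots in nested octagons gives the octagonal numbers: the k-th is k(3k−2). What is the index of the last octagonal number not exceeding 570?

14

Solve n(3n−2) ≤ 570 for integer n.
n = 14 gives 560 ≤ 570, while n = 15 gives 645 > 570; so the answer is index 14.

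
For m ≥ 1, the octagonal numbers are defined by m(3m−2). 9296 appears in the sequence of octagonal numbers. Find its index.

56

Set n(3n−2) = 9296, giving 3n² − 2n − 9296 = 0.
The discriminant is 4 + 12·9296 = 111556, and √111556 = 334.
So n = (2 + 334) / 6 = 336/6 = 56.
Check: 56·(3·56 − 2) = 9296. ✓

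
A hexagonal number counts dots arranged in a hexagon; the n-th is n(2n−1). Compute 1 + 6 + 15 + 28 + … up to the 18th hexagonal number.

Σ i(2i−1) = 2Σi² − Σi over i = 1..18.
Σi = 171 and Σi² = 2109.
2·2109 − 1·171 = 4047.

4047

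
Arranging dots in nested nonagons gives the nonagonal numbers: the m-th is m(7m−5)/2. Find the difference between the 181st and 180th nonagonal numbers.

Consecutive nonagonal numbers differ by 7n − 6: here 7·181 − 6 = 1261.

1261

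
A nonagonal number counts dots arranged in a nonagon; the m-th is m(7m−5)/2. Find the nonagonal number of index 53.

The 53rd nonagonal number is n(7n−5)/2 with n = 53.
53·(7·53 − 5)/2 = 53·366/2 = 53·183 = 9699.

9699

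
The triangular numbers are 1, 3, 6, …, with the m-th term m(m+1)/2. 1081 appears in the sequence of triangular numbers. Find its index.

Set n(n+1)/2 = 1081, giving n² + n − 2162 = 0.
So n = (-1 + 93) / 2 = 92/2 = 46.
Check: 46·47/2 = 1081. ✓

46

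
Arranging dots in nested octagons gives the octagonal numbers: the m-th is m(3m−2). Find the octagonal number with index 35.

3605

The 35th octagonal number is n(3n−2) with n = 35.
35·(3·35 − 2) = 35·103 = 3605.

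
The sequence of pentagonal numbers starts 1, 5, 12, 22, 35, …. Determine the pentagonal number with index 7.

70

The 7th pentagonal number is n(3n−1)/2 with n = 7.
7·(3·7 − 1)/2 = 7·20/2 = 7·10 = 70.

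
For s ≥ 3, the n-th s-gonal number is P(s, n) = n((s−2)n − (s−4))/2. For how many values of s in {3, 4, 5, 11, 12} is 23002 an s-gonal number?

s = 3: P(3, 213) = 22791 and P(3, 214) = 23005; 23002 is not s-gonal.
s = 4: P(4, 151) = 22801 and P(4, 152) = 23104; 23002 is not s-gonal.
s = 5: P(5, 124) = 23002. ✓
s = 11: P(11, 71) = 22436 and P(11, 72) = 23076; 23002 is not s-gonal.
s = 12: P(12, 68) = 22848 and P(12, 69) = 23529; 23002 is not s-gonal.
Hits: s ∈ {5} → 1.

1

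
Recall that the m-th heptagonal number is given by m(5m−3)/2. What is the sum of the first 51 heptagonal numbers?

Σ i(5i−3)/2 = (5Σi² − 3Σi) / 2 over i = 1..51.
Σi = 1326 and Σi² = 45526.
(5·45526 − 3·1326) / 2 = 223652/2 = 111826.

111826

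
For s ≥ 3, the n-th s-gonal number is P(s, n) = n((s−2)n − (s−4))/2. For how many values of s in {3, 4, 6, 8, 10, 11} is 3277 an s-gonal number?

1

s = 3: P(3, 80) = 3240 and P(3, 81) = 3321; 3277 is not s-gonal.
s = 4: P(4, 57) = 3249 and P(4, 58) = 3364; 3277 is not s-gonal.
s = 6: P(6, 40) = 3160 and P(6, 41) = 3321; 3277 is not s-gonal.
s = 8: P(8, 33) = 3201 and P(8, 34) = 3400; 3277 is not s-gonal.
s = 10: P(10, 29) = 3277. ✓
s = 11: P(11, 27) = 3186 and P(11, 28) = 3430; 3277 is not s-gonal.
Hits: s ∈ {10} → 1.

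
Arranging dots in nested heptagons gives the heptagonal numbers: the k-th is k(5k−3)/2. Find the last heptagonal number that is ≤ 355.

Solve n(5n−3)/2 ≤ 355 for integer n.
n = 12 gives 342 ≤ 355, while n = 13 gives 403 > 355; so the answer is 342.

342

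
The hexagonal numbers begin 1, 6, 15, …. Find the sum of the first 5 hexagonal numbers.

Σ i(2i−1) = 2Σi² − Σi over i = 1..5.
Σi = 15 and Σi² = 55.
2·55 − 1·15 = 95.

95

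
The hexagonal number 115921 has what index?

241

Set n(2n−1) = 115921, giving 2n² − n − 115921 = 0.
The discriminant is 1 + 8·115921 = 927369, and √927369 = 963.
So n = (1 + 963) / 4 = 964/4 = 241.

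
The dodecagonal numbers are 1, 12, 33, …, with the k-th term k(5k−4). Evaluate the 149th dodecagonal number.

The 149th dodecagonal number is n(5n−4) with n = 149.
149·(5·149 − 4) = 149·741 = 110409.

110409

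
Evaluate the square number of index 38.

38² = 1444.

1444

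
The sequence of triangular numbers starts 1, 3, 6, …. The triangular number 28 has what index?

7

Set n(n+1)/2 = 28, giving n² + n − 56 = 0.
The discriminant is 1 + 8·28 = 225, and √225 = 15.
So n = (-1 + 15) / 2 = 14/2 = 7.
Check: 7·8/2 = 28. ✓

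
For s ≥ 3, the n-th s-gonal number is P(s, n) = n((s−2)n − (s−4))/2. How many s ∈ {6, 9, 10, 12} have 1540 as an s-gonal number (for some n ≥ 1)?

s = 6: P(6, 28) = 1540. ✓
s = 9: P(9, 21) = 1491 and P(9, 22) = 1639; 1540 is not s-gonal.
s = 10: P(10, 20) = 1540. ✓
s = 12: P(12, 17) = 1377 and P(12, 18) = 1548; 1540 is not s-gonal.
Hits: s ∈ {6, 10} → 2.

2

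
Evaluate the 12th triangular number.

12·13/2 = 156/2 = 78.

78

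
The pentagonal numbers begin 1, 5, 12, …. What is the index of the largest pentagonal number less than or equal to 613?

Solve n(3n−1)/2 ≤ 613 for integer n.
n = 20 gives 590 ≤ 613, while n = 21 gives 651 > 613; so the answer is index 20.

20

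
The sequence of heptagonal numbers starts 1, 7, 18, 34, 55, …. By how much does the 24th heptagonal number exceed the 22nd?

227

24·(5·24 − 3)/2 = 1404 and 22·(5·22 − 3)/2 = 1177.
Difference: 1404 − 1177 = 227.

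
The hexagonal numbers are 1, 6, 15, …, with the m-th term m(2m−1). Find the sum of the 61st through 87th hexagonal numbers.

Σ i(2i−1) = 2Σi² − Σi over i = 61..87.
Σi = 3828 − 1830 = 1998 and Σi² = 223300 − 73810 = 149490.
2·149490 − 1·1998 = 296982.

296982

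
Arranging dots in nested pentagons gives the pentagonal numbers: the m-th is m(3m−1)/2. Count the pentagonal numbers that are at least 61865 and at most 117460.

The n-th pentagonal number is n(3n−1)/2.
Smallest index with value ≥ 61865: n = 204 (giving 62322).
Largest index with value ≤ 117460: n = 280 (giving 117460).
Indices 204 through 280: 77 terms.

77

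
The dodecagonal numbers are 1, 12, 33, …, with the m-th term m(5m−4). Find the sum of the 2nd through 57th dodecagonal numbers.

Σ i(5i−4) = 5Σi² − 4Σi over i = 2..57.
Σi = 1653 − 1 = 1652 and Σi² = 63365 − 1 = 63364.
5·63364 − 4·1652 = 310212.

310212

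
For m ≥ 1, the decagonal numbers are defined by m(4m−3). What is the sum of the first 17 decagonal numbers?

Σ i(4i−3) = 4Σi² − 3Σi over i = 1..17.
Σi = 153 and Σi² = 1785.
4·1785 − 3·153 = 6681.

6681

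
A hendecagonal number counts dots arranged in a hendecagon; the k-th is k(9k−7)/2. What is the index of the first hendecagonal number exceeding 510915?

338

Solve n(9n−7)/2 > 510915 for integer n.
The largest n with value ≤ 510915 is 337 (since 509881 ≤ 510915 < 512915), so the first above is n = 338, value 512915.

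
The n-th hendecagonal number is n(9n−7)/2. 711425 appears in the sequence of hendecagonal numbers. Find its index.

Set n(9n−7)/2 = 711425, giving 9n² − 7n − 1422850 = 0.
The discriminant is 49 + 72·711425 = 51222649, and √51222649 = 7157.
So n = (7 + 7157) / 18 = 7164/18 = 398.

398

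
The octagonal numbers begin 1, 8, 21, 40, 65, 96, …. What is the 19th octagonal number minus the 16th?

309

19·(3·19 − 2) = 1045 and 16·(3·16 − 2) = 736.
Difference: 1045 − 736 = 309.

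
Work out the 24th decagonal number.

The 24th decagonal number is n(4n−3) with n = 24.
24·(4·24 − 3) = 24·93 = 2232.

2232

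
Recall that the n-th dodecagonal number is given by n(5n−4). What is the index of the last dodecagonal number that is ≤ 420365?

290

Solve n(5n−4) ≤ 420365 for integer n.
n = 290 gives 419340 ≤ 420365, while n = 291 gives 422241 > 420365; so the answer is index 290.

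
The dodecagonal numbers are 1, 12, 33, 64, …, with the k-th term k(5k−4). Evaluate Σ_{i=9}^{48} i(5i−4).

184540

Σ i(5i−4) = 5Σi² − 4Σi over i = 9..48.
Σi = 1176 − 36 = 1140 and Σi² = 38024 − 204 = 37820.
5·37820 − 4·1140 = 184540.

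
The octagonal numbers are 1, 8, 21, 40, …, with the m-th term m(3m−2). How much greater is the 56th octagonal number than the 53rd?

56·(3·56 − 2) = 9296 and 53·(3·53 − 2) = 8321.
Difference: 9296 − 8321 = 975.

975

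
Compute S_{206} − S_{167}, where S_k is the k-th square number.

206² = 42436 and 167² = 27889.
Difference: 42436 − 27889 = 14547.

14547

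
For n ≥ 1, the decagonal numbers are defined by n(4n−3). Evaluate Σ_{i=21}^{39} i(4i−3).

68970

Σ i(4i−3) = 4Σi² − 3Σi over i = 21..39.
Σi = 780 − 210 = 570 and Σi² = 20540 − 2870 = 17670.
4·17670 − 3·570 = 68970.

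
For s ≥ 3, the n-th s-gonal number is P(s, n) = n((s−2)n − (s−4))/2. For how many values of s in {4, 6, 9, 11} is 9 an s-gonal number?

s = 4: P(4, 3) = 9. ✓
s = 6: P(6, 2) = 6 and P(6, 3) = 15; 9 is not s-gonal.
s = 9: P(9, 2) = 9. ✓
s = 11: P(11, 1) = 1 and P(11, 2) = 11; 9 is not s-gonal.
Hits: s ∈ {4, 9} → 2.

2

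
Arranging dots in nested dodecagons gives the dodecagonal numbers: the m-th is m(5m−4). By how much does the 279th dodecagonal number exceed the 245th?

279·(5·279 − 4) = 388089 and 245·(5·245 − 4) = 299145.
Difference: 388089 − 299145 = 88944.

88944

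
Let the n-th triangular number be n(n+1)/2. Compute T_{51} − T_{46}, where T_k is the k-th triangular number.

245

51·52/2 = 1326 and 46·47/2 = 1081.
Difference: 1326 − 1081 = 245.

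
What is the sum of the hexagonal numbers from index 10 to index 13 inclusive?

1022

Σ i(2i−1) = 2Σi² − Σi over i = 10..13.
Σi = 91 − 45 = 46 and Σi² = 819 − 285 = 534.
2·534 − 1·46 = 1022.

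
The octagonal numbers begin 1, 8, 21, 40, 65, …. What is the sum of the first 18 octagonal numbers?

Σ i(3i−2) = 3Σi² − 2Σi over i = 1..18.
Σi = 171 and Σi² = 2109.
3·2109 − 2·171 = 5985.

5985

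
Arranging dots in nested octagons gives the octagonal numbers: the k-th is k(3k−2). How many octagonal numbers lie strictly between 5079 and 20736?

The n-th octagonal number is n(3n−2).
Smallest index with value > 5079: n = 42 (giving 5208).
Largest index with value < 20736: n = 83 (giving 20501).
Indices 42 through 83: 42 terms.

42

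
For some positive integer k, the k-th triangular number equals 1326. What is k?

51

Set n(n+1)/2 = 1326, giving n² + n − 2652 = 0.
The discriminant is 1 + 8·1326 = 10609, and √10609 = 103.
So n = (-1 + 103) / 2 = 102/2 = 51.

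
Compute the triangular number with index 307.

47278

307·308/2 = 94556/2 = 47278.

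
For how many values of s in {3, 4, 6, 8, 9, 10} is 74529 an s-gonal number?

s = 3: P(3, 385) = 74305 and P(3, 386) = 74691; 74529 is not s-gonal.
s = 4: P(4, 273) = 74529. ✓
s = 6: P(6, 193) = 74305 and P(6, 194) = 75078; 74529 is not s-gonal.
s = 8: P(8, 157) = 73633 and P(8, 158) = 74576; 74529 is not s-gonal.
s = 9: P(9, 146) = 74241 and P(9, 147) = 75264; 74529 is not s-gonal.
s = 10: P(10, 136) = 73576 and P(10, 137) = 74665; 74529 is not s-gonal.
Hits: s ∈ {4} → 1.

1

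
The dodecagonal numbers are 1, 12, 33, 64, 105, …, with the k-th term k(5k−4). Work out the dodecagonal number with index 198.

195228

The 198th dodecagonal number is n(5n−4) with n = 198.
198·(5·198 − 4) = 198·986 = 195228.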